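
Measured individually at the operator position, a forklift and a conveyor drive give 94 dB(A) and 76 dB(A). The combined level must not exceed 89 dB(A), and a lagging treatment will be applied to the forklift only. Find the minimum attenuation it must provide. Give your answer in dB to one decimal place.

The untreated sources together contribute 10^(76/10) = 3.981e+07, i.e. 76.00 dB(A).
The limit corresponds to 10^(89/10) = 7.943e+08; subtracting the fixed part leaves 7.545e+08 for the forklift, i.e. 88.78 dB(A).
Required insertion loss = 94 − 88.78 = 5.22 dB.

5.2 dB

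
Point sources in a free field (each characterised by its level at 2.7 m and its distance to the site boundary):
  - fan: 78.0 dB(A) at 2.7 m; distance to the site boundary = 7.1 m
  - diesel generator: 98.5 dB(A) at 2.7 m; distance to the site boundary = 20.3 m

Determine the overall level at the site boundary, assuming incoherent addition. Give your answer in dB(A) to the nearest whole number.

Apply inverse-square spreading to bring every level to the receiver, then sum 10^(L/10).
fan: 78.0 − 20·log₁₀(7.1/2.7) = 78.0 − 8.40 = 69.60 dB(A).
diesel generator: 98.5 − 20·log₁₀(20.3/2.7) = 98.5 − 17.52 = 80.98 dB(A).
Σ 10^(L/10) = 1.344e+08 → L_total = 10·log₁₀(1.344e+08) = 81.28 dB(A).

81 dB(A)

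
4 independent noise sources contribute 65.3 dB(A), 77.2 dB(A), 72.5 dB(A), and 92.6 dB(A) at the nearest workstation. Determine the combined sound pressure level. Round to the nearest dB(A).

93 dB(A)

For uncorrelated sources the intensities add, so convert each level to linear form, sum, and take 10·log₁₀ of the total.
Σ 10^(L/10) = 10^(65.3/10) + 10^(77.2/10) + 10^(72.5/10) + 10^(92.6/10) = 1.893e+09.
L_total = 10·log₁₀(1.893e+09) = 92.77 dB(A).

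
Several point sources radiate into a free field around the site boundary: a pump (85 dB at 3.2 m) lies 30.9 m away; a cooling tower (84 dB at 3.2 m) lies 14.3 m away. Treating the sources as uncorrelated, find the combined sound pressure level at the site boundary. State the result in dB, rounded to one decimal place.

Propagate each source to the receiver with L = L_ref − 20·log₁₀(r/r_ref), then add intensities.
pump: 85 − 20·log₁₀(30.9/3.2) = 85 − 19.70 = 65.30 dB.
cooling tower: 84 − 20·log₁₀(14.3/3.2) = 84 − 13.00 = 71.00 dB.
Σ 10^(L/10) = 1.597e+07 → L_total = 10·log₁₀(1.597e+07) = 72.03 dB.

72.0 dB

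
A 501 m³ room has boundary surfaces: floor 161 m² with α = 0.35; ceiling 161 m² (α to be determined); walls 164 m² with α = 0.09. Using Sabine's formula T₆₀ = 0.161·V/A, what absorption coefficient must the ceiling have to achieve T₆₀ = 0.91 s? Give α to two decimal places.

0.11

From T₆₀ = 0.161·V/A, the target T₆₀ = 0.91 s needs A = 0.161·501/0.91 = 88.64 m².
Absorption from the other surfaces = 161·0.35 + 164·0.09 = 71.11 m², so the ceiling must supply 17.53 m² over 161 m².
α = 17.53/161 = 0.109.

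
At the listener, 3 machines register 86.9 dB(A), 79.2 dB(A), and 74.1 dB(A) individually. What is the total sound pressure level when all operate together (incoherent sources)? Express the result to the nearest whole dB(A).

For uncorrelated sources the intensities add, so convert each level to linear form, sum, and take 10·log₁₀ of the total.
Σ 10^(L/10) = 10^(86.9/10) + 10^(79.2/10) + 10^(74.1/10) = 5.987e+08.
L_total = 10·log₁₀(5.987e+08) = 87.77 dB(A).

88 dB(A)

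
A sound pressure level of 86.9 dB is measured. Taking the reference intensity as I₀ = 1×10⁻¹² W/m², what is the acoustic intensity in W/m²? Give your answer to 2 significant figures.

L = 10·log₁₀(I/I₀) ⇒ I = I₀·10^(L/10) = 10⁻¹² × 10^8.69.

0.00049 W/m²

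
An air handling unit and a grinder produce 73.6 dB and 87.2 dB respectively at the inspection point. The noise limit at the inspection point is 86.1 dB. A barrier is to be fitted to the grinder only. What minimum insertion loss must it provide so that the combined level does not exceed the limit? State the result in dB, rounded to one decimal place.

The untreated sources together contribute 10^(73.6/10) = 2.291e+07, i.e. 73.60 dB.
To meet 86.1 dB overall, the treated grinder may contribute at most 10^(86.1/10) − 2.291e+07 = 3.845e+08, i.e. 85.85 dB.
So the grinder must be reduced from 87.2 to 85.85 dB: IL = 1.35 dB.

1.4 dB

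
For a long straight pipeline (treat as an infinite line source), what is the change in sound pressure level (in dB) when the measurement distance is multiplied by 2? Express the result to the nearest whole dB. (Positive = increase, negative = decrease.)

-3 dB

A line source loses 3 dB per doubling of distance; generally ΔL = −10·log₁₀(r₂/r₁).
ΔL = −10·log₁₀(2) = -3.01 dB.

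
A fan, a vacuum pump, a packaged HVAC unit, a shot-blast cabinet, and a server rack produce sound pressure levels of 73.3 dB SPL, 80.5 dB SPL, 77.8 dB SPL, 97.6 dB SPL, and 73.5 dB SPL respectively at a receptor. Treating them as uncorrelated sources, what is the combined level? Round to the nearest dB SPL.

For uncorrelated sources the intensities add, so convert each level to linear form, sum, and take 10·log₁₀ of the total.
Σ 10^(L/10) = 10^(73.3/10) + 10^(80.5/10) + 10^(77.8/10) + 10^(97.6/10) + 10^(73.5/10) = 5.971e+09.
L_total = 10·log₁₀(5.971e+09) = 97.76 dB SPL.

98 dB SPL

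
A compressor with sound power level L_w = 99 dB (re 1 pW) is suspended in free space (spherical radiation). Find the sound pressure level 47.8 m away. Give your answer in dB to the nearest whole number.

L_p = L_w − 10·log₁₀(4π·r²) with r = 47.8 m.
4π·r² = 2.871e+04 m², 10·log₁₀ of that is 44.581 dB.
L_p = 99 − 44.581 = 54.42 dB.

54 dB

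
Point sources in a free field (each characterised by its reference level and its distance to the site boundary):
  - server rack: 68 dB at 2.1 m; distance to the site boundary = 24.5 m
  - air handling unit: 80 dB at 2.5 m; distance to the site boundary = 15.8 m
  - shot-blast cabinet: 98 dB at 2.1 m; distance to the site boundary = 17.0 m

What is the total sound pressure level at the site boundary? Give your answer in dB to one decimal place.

Propagate each source to the receiver with L = L_ref − 20·log₁₀(r/r_ref), then add intensities.
server rack: 68 − 20·log₁₀(24.5/2.1) = 68 − 21.34 = 46.66 dB.
air handling unit: 80 − 20·log₁₀(15.8/2.5) = 80 − 16.01 = 63.99 dB.
shot-blast cabinet: 98 − 20·log₁₀(17.0/2.1) = 98 − 18.16 = 79.84 dB.
Σ 10^(L/10) = 9.883e+07 → L_total = 10·log₁₀(9.883e+07) = 79.95 dB.

79.9 dB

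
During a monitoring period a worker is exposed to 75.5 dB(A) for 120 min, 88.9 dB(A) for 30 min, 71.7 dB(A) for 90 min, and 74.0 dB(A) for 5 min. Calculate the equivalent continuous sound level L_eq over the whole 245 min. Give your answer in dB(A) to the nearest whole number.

The energy average is taken in the linear domain: L_eq = 10·log₁₀[(Σ tᵢ·10^(Lᵢ/10))/T], T = 245 min.
Σ tᵢ·10^(Lᵢ/10) = 120·10^(75.5/10) + 30·10^(88.9/10) + 90·10^(71.7/10) + 5·10^(74.0/10) = 2.900e+10.
L_eq = 10·log₁₀(2.900e+10/245) = 80.73 dB(A).

81 dB(A)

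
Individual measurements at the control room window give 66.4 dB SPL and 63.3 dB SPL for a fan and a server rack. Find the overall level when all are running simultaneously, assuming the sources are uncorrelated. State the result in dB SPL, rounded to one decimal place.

68.1 dB SPL

For uncorrelated sources the intensities add, so convert each level to linear form, sum, and take 10·log₁₀ of the total.
Σ 10^(L/10) = 10^(66.4/10) + 10^(63.3/10) = 6.503e+06.
L_total = 10·log₁₀(6.503e+06) = 68.13 dB SPL.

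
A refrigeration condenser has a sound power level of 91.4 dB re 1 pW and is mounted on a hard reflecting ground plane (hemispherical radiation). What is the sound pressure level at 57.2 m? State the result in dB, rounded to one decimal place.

L_p = L_w − 10·log₁₀(2π·r²) with r = 57.2 m.
2π·r² = 2.056e+04 m², 10·log₁₀ of that is 43.130 dB.
L_p = 91.4 − 43.130 = 48.27 dB.

48.3 dB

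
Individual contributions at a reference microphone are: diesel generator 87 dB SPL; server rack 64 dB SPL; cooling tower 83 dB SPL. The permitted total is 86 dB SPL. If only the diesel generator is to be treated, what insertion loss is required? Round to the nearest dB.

4 dB

The untreated sources together contribute 10^(64/10) + 10^(83/10) = 2.020e+08, i.e. 83.05 dB SPL.
The limit corresponds to 10^(86/10) = 3.981e+08; subtracting the fixed part leaves 1.961e+08 for the diesel generator, i.e. 82.92 dB SPL.
So the diesel generator must be reduced from 87 to 82.92 dB SPL: IL = 4.08 dB.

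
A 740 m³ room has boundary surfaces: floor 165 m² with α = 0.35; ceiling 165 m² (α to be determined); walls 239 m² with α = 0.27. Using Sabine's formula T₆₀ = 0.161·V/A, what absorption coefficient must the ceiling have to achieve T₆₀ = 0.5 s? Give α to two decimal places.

From T₆₀ = 0.161·V/A, the target T₆₀ = 0.5 s needs A = 0.161·740/0.5 = 238.28 m².
Absorption from the other surfaces = 165·0.35 + 239·0.27 = 122.28 m², so the ceiling must supply 116.00 m² over 165 m².
α = 116.00/165 = 0.703.

0.70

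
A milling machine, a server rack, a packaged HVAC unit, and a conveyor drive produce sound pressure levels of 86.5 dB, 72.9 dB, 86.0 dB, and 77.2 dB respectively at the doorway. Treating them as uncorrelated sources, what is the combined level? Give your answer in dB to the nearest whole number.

90 dB

Incoherent sources combine by intensity addition: L_total = 10·log₁₀(Σ 10^(L_i/10)).
Σ 10^(L/10) = 10^(86.5/10) + 10^(72.9/10) + 10^(86.0/10) + 10^(77.2/10) = 9.168e+08.
L_total = 10·log₁₀(9.168e+08) = 89.62 dB.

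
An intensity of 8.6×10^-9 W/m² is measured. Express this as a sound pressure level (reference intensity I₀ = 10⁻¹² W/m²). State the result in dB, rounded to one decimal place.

I/I₀ = 8.6×10^-9/10⁻¹² = 8.6×10^3, and L = 10·log₁₀(I/I₀).
L = 10·(0.9345 + 3) = 39.34 dB.

39.3 dB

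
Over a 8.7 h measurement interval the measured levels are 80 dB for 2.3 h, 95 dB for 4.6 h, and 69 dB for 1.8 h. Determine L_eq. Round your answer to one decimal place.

The energy average is taken in the linear domain: L_eq = 10·log₁₀[(Σ tᵢ·10^(Lᵢ/10))/T], T = 8.7 h.
Σ tᵢ·10^(Lᵢ/10) = 2.3·10^(80/10) + 4.6·10^(95/10) + 1.8·10^(69/10) = 1.479e+10.
L_eq = 10·log₁₀(1.479e+10/8.7) = 92.30 dB.

92.3 dB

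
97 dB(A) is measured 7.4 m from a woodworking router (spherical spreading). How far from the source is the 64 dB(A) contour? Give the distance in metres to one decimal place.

330.5 m

Point-source spreading drops the level by 20·log₁₀(r₂/r₁); inverting, r₂/r₁ = 10^(ΔL/20).
r₂ = 7.4·10^((97−64)/20) = 7.4·10^(33.0/20) = 330.55 m.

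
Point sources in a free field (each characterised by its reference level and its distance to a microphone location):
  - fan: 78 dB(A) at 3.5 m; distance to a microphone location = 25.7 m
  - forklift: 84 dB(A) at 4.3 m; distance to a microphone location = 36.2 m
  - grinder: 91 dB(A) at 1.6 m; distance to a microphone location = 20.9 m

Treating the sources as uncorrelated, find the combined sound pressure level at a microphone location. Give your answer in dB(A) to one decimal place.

First find each source's level at the receiver (point-source: −20·log₁₀(r/r_ref)), then combine on an intensity basis.
fan: 78 − 20·log₁₀(25.7/3.5) = 78 − 17.32 = 60.68 dB(A).
forklift: 84 − 20·log₁₀(36.2/4.3) = 84 − 18.50 = 65.50 dB(A).
grinder: 91 − 20·log₁₀(20.9/1.6) = 91 − 22.32 = 68.68 dB(A).
Σ 10^(L/10) = 1.209e+07 → L_total = 10·log₁₀(1.209e+07) = 70.83 dB(A).

70.8 dB(A)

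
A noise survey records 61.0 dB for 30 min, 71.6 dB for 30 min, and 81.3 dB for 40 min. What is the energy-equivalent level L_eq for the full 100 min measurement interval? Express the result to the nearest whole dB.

78 dB

L_eq = 10·log₁₀[(1/T)·Σ tᵢ·10^(Lᵢ/10)] with T = 100 min.
Σ tᵢ·10^(Lᵢ/10) = 30·10^(61.0/10) + 30·10^(71.6/10) + 40·10^(81.3/10) = 5.867e+09.
L_eq = 10·log₁₀(5.867e+09/100) = 77.68 dB.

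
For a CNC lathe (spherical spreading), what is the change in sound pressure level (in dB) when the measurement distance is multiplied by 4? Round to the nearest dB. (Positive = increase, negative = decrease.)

A point source loses 6 dB per doubling of distance; generally ΔL = −20·log₁₀(r₂/r₁).
ΔL = −20·log₁₀(4) = -12.04 dB.

-12 dB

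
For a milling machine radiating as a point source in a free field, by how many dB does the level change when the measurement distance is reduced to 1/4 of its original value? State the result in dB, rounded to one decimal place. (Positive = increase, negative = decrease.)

A point source loses 6 dB per doubling of distance; generally ΔL = −20·log₁₀(r₂/r₁).
ΔL = −20·log₁₀(0.25) = +12.04 dB.

+12.0 dB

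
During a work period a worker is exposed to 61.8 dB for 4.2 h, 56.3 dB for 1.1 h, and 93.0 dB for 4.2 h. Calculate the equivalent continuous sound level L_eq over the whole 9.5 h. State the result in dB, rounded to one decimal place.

The energy average is taken in the linear domain: L_eq = 10·log₁₀[(Σ tᵢ·10^(Lᵢ/10))/T], T = 9.5 h.
Σ tᵢ·10^(Lᵢ/10) = 4.2·10^(61.8/10) + 1.1·10^(56.3/10) + 4.2·10^(93.0/10) = 8.387e+09.
L_eq = 10·log₁₀(8.387e+09/9.5) = 89.46 dB.

89.5 dB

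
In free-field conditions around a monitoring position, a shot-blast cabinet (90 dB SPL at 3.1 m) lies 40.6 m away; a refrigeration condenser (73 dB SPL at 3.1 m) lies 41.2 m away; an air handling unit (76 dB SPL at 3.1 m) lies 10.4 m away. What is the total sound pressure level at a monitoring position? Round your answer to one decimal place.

69.8 dB SPL

Propagate each source to the receiver with L = L_ref − 20·log₁₀(r/r_ref), then add intensities.
shot-blast cabinet: 90 − 20·log₁₀(40.6/3.1) = 90 − 22.34 = 67.66 dB SPL.
refrigeration condenser: 73 − 20·log₁₀(41.2/3.1) = 73 − 22.47 = 50.53 dB SPL.
air handling unit: 76 − 20·log₁₀(10.4/3.1) = 76 − 10.51 = 65.49 dB SPL.
Σ 10^(L/10) = 9.480e+06 → L_total = 10·log₁₀(9.480e+06) = 69.77 dB SPL.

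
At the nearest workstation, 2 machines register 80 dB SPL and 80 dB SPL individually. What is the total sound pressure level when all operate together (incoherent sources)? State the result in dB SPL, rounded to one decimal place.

For uncorrelated sources the intensities add, so convert each level to linear form, sum, and take 10·log₁₀ of the total.
Σ 10^(L/10) = 10^(80/10) + 10^(80/10) = 2.000e+08.
L_total = 10·log₁₀(2.000e+08) = 83.01 dB SPL.

83.0 dB SPL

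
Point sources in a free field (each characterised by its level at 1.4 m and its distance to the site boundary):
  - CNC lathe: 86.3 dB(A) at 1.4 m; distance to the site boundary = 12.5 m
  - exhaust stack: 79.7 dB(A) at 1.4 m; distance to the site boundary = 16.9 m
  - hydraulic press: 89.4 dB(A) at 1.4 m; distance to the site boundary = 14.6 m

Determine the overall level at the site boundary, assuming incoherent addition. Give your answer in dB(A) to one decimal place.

71.5 dB(A)

Apply inverse-square spreading to bring every level to the receiver, then sum 10^(L/10).
CNC lathe: 86.3 − 20·log₁₀(12.5/1.4) = 86.3 − 19.02 = 67.28 dB(A).
exhaust stack: 79.7 − 20·log₁₀(16.9/1.4) = 79.7 − 21.64 = 58.06 dB(A).
hydraulic press: 89.4 − 20·log₁₀(14.6/1.4) = 89.4 − 20.36 = 69.04 dB(A).
Σ 10^(L/10) = 1.400e+07 → L_total = 10·log₁₀(1.400e+07) = 71.46 dB(A).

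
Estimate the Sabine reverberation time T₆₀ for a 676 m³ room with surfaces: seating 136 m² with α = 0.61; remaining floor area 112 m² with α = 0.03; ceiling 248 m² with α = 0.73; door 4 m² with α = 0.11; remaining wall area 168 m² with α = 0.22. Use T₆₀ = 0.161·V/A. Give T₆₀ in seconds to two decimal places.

Total absorption A = 136·0.61 + 112·0.03 + 248·0.73 + 4·0.11 + 168·0.22 = 304.76 m² sabins.
T₆₀ = 0.161·V/A = 0.161·676/304.76 = 0.357 s.

0.36 s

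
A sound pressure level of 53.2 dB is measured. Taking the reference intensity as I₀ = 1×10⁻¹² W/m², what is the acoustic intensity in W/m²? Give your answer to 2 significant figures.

2.1e-07 W/m²

I/I₀ = 10^(53.2/10) = 2.089e+05, so I = 2.089e+05 × 10⁻¹² W/m².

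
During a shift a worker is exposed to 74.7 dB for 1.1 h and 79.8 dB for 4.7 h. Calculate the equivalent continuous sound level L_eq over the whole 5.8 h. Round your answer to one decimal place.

The energy average is taken in the linear domain: L_eq = 10·log₁₀[(Σ tᵢ·10^(Lᵢ/10))/T], T = 5.8 h.
Σ tᵢ·10^(Lᵢ/10) = 1.1·10^(74.7/10) + 4.7·10^(79.8/10) = 4.813e+08.
L_eq = 10·log₁₀(4.813e+08/5.8) = 79.19 dB.

79.2 dB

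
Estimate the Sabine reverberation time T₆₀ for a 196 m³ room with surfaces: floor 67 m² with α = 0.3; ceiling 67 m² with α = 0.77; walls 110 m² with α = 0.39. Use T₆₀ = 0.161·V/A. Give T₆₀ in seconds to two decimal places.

Total absorption A = 67·0.3 + 67·0.77 + 110·0.39 = 114.59 m² sabins.
T₆₀ = 0.161·V/A = 0.161·196/114.59 = 0.275 s.

0.28 s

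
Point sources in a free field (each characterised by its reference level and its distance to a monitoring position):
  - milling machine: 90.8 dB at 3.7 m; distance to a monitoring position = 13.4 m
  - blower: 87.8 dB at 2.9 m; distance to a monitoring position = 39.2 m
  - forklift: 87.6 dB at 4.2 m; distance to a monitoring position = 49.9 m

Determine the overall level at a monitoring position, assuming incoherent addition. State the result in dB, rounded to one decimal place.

Apply inverse-square spreading to bring every level to the receiver, then sum 10^(L/10).
milling machine: 90.8 − 20·log₁₀(13.4/3.7) = 90.8 − 11.18 = 79.62 dB.
blower: 87.8 − 20·log₁₀(39.2/2.9) = 87.8 − 22.62 = 65.18 dB.
forklift: 87.6 − 20·log₁₀(49.9/4.2) = 87.6 − 21.50 = 66.10 dB.
Σ 10^(L/10) = 9.904e+07 → L_total = 10·log₁₀(9.904e+07) = 79.96 dB.

80.0 dB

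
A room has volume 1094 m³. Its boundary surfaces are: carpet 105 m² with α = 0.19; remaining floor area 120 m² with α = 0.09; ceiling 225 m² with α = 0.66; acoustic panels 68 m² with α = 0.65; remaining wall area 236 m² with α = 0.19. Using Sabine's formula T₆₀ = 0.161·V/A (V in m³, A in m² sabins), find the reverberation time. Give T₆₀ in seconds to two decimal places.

Total absorption A = 105·0.19 + 120·0.09 + 225·0.66 + 68·0.65 + 236·0.19 = 268.29 m² sabins.
T₆₀ = 0.161 × 1094 / 268.29 = 0.657 s.

0.66 s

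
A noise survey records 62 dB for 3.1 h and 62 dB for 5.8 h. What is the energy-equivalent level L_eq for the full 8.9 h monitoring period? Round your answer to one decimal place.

62.0 dB

Weight each interval's intensity by its duration and average over T = 8.9 h:
Σ tᵢ·10^(Lᵢ/10) = 3.1·10^(62/10) + 5.8·10^(62/10) = 1.411e+07.
L_eq = 10·log₁₀(1.411e+07/8.9) = 62.00 dB.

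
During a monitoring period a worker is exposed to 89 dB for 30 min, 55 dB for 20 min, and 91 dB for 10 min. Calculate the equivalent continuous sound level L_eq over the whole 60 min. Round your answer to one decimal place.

L_eq = 10·log₁₀[(1/T)·Σ tᵢ·10^(Lᵢ/10)] with T = 60 min.
Σ tᵢ·10^(Lᵢ/10) = 30·10^(89/10) + 20·10^(55/10) + 10·10^(91/10) = 3.643e+10.
L_eq = 10·log₁₀(3.643e+10/60) = 87.83 dB.

87.8 dB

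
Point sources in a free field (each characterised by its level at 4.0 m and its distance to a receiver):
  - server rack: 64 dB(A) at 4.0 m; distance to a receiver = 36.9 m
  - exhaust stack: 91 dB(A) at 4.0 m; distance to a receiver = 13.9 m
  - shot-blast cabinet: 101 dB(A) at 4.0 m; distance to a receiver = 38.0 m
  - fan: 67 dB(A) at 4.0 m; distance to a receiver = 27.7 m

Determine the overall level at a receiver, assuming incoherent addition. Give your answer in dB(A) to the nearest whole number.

84 dB(A)

First find each source's level at the receiver (point-source: −20·log₁₀(r/r_ref)), then combine on an intensity basis.
server rack: 64 − 20·log₁₀(36.9/4.0) = 64 − 19.30 = 44.70 dB(A).
exhaust stack: 91 − 20·log₁₀(13.9/4.0) = 91 − 10.82 = 80.18 dB(A).
shot-blast cabinet: 101 − 20·log₁₀(38.0/4.0) = 101 − 19.55 = 81.45 dB(A).
fan: 67 − 20·log₁₀(27.7/4.0) = 67 − 16.81 = 50.19 dB(A).
Σ 10^(L/10) = 2.439e+08 → L_total = 10·log₁₀(2.439e+08) = 83.87 dB(A).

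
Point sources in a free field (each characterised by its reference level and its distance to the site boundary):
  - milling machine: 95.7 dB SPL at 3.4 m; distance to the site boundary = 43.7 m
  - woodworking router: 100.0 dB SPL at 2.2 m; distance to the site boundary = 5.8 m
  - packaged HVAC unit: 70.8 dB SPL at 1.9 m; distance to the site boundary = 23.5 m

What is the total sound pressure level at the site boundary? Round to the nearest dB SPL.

First find each source's level at the receiver (point-source: −20·log₁₀(r/r_ref)), then combine on an intensity basis.
milling machine: 95.7 − 20·log₁₀(43.7/3.4) = 95.7 − 22.18 = 73.52 dB SPL.
woodworking router: 100.0 − 20·log₁₀(5.8/2.2) = 100.0 − 8.42 = 91.58 dB SPL.
packaged HVAC unit: 70.8 − 20·log₁₀(23.5/1.9) = 70.8 − 21.85 = 48.95 dB SPL.
Σ 10^(L/10) = 1.461e+09 → L_total = 10·log₁₀(1.461e+09) = 91.65 dB SPL.

92 dB SPL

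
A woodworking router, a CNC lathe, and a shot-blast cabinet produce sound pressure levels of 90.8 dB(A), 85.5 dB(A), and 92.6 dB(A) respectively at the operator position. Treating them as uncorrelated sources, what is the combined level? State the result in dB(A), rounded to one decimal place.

95.3 dB(A)

For uncorrelated sources the intensities add, so convert each level to linear form, sum, and take 10·log₁₀ of the total.
Σ 10^(L/10) = 10^(90.8/10) + 10^(85.5/10) + 10^(92.6/10) = 3.377e+09.
L_total = 10·log₁₀(3.377e+09) = 95.29 dB(A).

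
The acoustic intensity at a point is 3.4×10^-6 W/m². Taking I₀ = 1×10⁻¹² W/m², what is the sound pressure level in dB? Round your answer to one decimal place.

L = 10·log₁₀(I/I₀) = 10·log₁₀(3.4×10^-6/10⁻¹²) = 10·log₁₀(3.4×10^6).
L = 10·(0.5315 + 6) = 65.31 dB.

65.3 dB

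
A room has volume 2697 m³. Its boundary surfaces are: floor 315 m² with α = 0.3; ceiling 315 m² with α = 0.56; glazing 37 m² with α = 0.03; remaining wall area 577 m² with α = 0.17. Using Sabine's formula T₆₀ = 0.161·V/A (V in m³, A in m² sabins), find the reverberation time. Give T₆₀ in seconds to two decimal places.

Total absorption A = 315·0.3 + 315·0.56 + 37·0.03 + 577·0.17 = 370.10 m² sabins.
T₆₀ = 0.161 × 2697 / 370.10 = 1.173 s.

1.17 s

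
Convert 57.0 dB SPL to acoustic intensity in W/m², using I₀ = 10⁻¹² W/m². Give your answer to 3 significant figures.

5.01e-07 W/m²

L = 10·log₁₀(I/I₀) ⇒ I = I₀·10^(L/10) = 10⁻¹² × 10^5.70.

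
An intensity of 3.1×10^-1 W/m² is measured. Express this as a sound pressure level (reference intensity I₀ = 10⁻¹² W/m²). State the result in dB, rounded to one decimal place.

Dividing by I₀ shifts the exponent by 12: I/I₀ = 3.1×10^11.
L = 10·(0.4914 + 11) = 114.91 dB.

114.9 dB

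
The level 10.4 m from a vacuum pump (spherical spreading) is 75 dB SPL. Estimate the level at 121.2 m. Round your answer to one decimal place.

Point-source attenuation: ΔL = 20·log₁₀(r₂/r₁) = 20·log₁₀(121.2/10.4) = 21.329 dB.
L₂ = 75 − 20·log₁₀(121.2/10.4) = 75 − 21.329 = 53.67 dB SPL.

53.7 dB SPL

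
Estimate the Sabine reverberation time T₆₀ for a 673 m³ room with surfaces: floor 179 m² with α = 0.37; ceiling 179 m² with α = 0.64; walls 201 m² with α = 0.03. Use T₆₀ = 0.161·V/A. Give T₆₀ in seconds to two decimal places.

0.58 s

Total absorption A = 179·0.37 + 179·0.64 + 201·0.03 = 186.82 m² sabins.
T₆₀ = 0.161·V/A = 0.161·673/186.82 = 0.580 s.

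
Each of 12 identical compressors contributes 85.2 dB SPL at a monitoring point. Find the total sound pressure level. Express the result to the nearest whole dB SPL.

With 12 equal, uncorrelated contributions the intensity is 12× that of one unit, giving a rise of 10·log₁₀ 12.
L_total = 85.2 + 10·log₁₀(12) = 85.2 + 10.792 = 95.99 dB SPL.

96 dB SPL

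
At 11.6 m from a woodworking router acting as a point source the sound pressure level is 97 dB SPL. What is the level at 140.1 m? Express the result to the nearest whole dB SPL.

Point-source attenuation: ΔL = 20·log₁₀(r₂/r₁) = 20·log₁₀(140.1/11.6) = 21.640 dB.
L₂ = 97 − 20·log₁₀(140.1/11.6) = 97 − 21.640 = 75.36 dB SPL.

75 dB SPL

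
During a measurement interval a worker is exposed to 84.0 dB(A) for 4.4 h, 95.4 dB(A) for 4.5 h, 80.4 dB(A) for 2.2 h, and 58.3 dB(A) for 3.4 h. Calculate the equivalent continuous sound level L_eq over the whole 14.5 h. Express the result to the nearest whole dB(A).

L_eq = 10·log₁₀[(1/T)·Σ tᵢ·10^(Lᵢ/10)] with T = 14.5 h.
Σ tᵢ·10^(Lᵢ/10) = 4.4·10^(84.0/10) + 4.5·10^(95.4/10) + 2.2·10^(80.4/10) + 3.4·10^(58.3/10) = 1.695e+10.
L_eq = 10·log₁₀(1.695e+10/14.5) = 90.68 dB(A).

91 dB(A)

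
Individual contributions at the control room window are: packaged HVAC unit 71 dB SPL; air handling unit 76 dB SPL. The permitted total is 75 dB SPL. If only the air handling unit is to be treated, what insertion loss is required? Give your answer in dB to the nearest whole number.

3 dB

The untreated sources together contribute 10^(71/10) = 1.259e+07, i.e. 71.00 dB SPL.
To meet 75 dB SPL overall, the treated air handling unit may contribute at most 10^(75/10) − 1.259e+07 = 1.903e+07, i.e. 72.80 dB SPL.
Required insertion loss = 76 − 72.80 = 3.20 dB.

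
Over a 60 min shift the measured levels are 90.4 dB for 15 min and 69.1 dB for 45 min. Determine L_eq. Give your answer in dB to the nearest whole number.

84 dB

The energy average is taken in the linear domain: L_eq = 10·log₁₀[(Σ tᵢ·10^(Lᵢ/10))/T], T = 60 min.
Σ tᵢ·10^(Lᵢ/10) = 15·10^(90.4/10) + 45·10^(69.1/10) = 1.681e+10.
L_eq = 10·log₁₀(1.681e+10/60) = 84.47 dB.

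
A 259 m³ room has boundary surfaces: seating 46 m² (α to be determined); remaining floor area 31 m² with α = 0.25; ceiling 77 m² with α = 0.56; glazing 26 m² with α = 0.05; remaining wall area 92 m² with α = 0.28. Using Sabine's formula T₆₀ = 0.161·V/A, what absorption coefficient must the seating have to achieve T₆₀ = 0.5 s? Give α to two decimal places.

0.12

A = 0.161·V/T₆₀ = 0.161·259/0.5 = 83.40 m² sabins.
Absorption from the other surfaces = 31·0.25 + 77·0.56 + 26·0.05 + 92·0.28 = 77.93 m², so the seating must supply 5.47 m² over 46 m².
α = 5.47/46 = 0.119.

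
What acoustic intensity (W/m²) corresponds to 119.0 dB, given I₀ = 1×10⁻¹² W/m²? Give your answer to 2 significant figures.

I/I₀ = 10^(119.0/10) = 7.943e+11, so I = 7.943e+11 × 10⁻¹² W/m².

0.79 W/m²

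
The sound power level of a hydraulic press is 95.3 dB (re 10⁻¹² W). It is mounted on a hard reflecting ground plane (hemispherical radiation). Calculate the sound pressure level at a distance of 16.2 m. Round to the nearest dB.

63 dB

Free-field hemispherical radiation: L_p = L_w − 10·log₁₀(2π·r²), r = 16.2 m.
2π·r² = 1649 m², 10·log₁₀ of that is 32.172 dB.
L_p = 95.3 − 32.172 = 63.13 dB.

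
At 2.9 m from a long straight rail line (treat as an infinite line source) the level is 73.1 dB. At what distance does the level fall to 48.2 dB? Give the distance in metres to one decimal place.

896.2 m

For a line source L₁ − L₂ = 10·log₁₀(r₂/r₁), so r₂ = r₁·10^((L₁−L₂)/10).
r₂ = 2.9·10^((73.1−48.2)/10) = 2.9·10^(24.9/10) = 896.19 m.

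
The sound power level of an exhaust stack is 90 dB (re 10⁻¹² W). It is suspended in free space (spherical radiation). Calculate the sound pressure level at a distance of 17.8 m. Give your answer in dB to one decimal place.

54.0 dB

L_p = L_w − 10·log₁₀(4π·r²) with r = 17.8 m.
4π·r² = 3982 m², 10·log₁₀ of that is 36.000 dB.
L_p = 90 − 36.000 = 54.00 dB.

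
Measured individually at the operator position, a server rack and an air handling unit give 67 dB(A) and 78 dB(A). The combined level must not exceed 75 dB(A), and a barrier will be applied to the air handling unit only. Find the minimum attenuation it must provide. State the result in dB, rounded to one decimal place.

3.7 dB

The untreated sources together contribute 10^(67/10) = 5.012e+06, i.e. 67.00 dB(A).
The limit corresponds to 10^(75/10) = 3.162e+07; subtracting the fixed part leaves 2.661e+07 for the air handling unit, i.e. 74.25 dB(A).
Required insertion loss = 78 − 74.25 = 3.75 dB.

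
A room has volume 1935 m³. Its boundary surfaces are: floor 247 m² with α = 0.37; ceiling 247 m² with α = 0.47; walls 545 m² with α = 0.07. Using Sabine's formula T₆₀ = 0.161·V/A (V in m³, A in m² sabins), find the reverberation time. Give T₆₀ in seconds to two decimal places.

A = Σ Sᵢαᵢ = 247·0.37 + 247·0.47 + 545·0.07 = 245.63 m².
T₆₀ = 0.161 × 1935 / 245.63 = 1.268 s.

1.27 s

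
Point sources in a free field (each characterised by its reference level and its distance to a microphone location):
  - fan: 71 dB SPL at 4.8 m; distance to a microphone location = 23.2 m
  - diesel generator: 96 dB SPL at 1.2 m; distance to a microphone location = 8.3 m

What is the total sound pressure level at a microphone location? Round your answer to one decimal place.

79.2 dB SPL

Propagate each source to the receiver with L = L_ref − 20·log₁₀(r/r_ref), then add intensities.
fan: 71 − 20·log₁₀(23.2/4.8) = 71 − 13.68 = 57.32 dB SPL.
diesel generator: 96 − 20·log₁₀(8.3/1.2) = 96 − 16.80 = 79.20 dB SPL.
Σ 10^(L/10) = 8.375e+07 → L_total = 10·log₁₀(8.375e+07) = 79.23 dB SPL.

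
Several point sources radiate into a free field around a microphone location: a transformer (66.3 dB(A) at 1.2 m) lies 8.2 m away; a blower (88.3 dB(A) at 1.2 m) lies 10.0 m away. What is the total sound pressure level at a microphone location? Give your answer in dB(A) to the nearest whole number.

70 dB(A)

First find each source's level at the receiver (point-source: −20·log₁₀(r/r_ref)), then combine on an intensity basis.
transformer: 66.3 − 20·log₁₀(8.2/1.2) = 66.3 − 16.69 = 49.61 dB(A).
blower: 88.3 − 20·log₁₀(10.0/1.2) = 88.3 − 18.42 = 69.88 dB(A).
Σ 10^(L/10) = 9.827e+06 → L_total = 10·log₁₀(9.827e+06) = 69.92 dB(A).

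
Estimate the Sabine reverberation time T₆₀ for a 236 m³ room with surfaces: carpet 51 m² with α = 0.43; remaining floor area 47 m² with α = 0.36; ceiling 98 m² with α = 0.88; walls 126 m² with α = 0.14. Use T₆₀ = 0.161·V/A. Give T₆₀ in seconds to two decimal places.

Total absorption A = 51·0.43 + 47·0.36 + 98·0.88 + 126·0.14 = 142.73 m² sabins.
T₆₀ = 0.161·V/A = 0.161·236/142.73 = 0.266 s.

0.27 s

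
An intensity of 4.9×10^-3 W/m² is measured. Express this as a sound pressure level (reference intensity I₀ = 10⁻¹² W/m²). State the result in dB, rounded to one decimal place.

96.9 dB

L = 10·log₁₀(I/I₀) = 10·log₁₀(4.9×10^-3/10⁻¹²) = 10·log₁₀(4.9×10^9).
L = 10·(0.6902 + 9) = 96.90 dB.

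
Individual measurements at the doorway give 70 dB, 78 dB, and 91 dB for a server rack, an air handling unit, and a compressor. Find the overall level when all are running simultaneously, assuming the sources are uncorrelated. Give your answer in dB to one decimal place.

91.2 dB

Incoherent sources combine by intensity addition: L_total = 10·log₁₀(Σ 10^(L_i/10)).
Σ 10^(L/10) = 10^(70/10) + 10^(78/10) + 10^(91/10) = 1.332e+09.
L_total = 10·log₁₀(1.332e+09) = 91.25 dB.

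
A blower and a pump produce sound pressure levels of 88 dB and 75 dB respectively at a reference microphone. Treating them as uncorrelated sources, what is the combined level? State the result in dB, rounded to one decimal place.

88.2 dB

Incoherent sources combine by intensity addition: L_total = 10·log₁₀(Σ 10^(L_i/10)).
Σ 10^(L/10) = 10^(88/10) + 10^(75/10) = 6.626e+08.
L_total = 10·log₁₀(6.626e+08) = 88.21 dB.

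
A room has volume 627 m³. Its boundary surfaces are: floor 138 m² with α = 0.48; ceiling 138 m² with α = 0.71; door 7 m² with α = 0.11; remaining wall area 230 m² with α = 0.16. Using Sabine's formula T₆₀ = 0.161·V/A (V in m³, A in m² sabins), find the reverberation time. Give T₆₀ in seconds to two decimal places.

0.50 s

Total absorption A = 138·0.48 + 138·0.71 + 7·0.11 + 230·0.16 = 201.79 m² sabins.
T₆₀ = 0.161 × 627 / 201.79 = 0.500 s.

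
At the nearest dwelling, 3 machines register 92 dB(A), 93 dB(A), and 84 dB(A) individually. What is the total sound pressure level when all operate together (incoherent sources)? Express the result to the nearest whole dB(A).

For uncorrelated sources the intensities add, so convert each level to linear form, sum, and take 10·log₁₀ of the total.
Σ 10^(L/10) = 10^(92/10) + 10^(93/10) + 10^(84/10) = 3.831e+09.
L_total = 10·log₁₀(3.831e+09) = 95.83 dB(A).

96 dB(A)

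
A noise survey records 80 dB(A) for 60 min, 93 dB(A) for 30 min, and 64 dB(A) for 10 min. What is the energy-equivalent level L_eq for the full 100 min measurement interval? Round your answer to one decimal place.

88.2 dB(A)

L_eq = 10·log₁₀[(1/T)·Σ tᵢ·10^(Lᵢ/10)] with T = 100 min.
Σ tᵢ·10^(Lᵢ/10) = 60·10^(80/10) + 30·10^(93/10) + 10·10^(64/10) = 6.588e+10.
L_eq = 10·log₁₀(6.588e+10/100) = 88.19 dB(A).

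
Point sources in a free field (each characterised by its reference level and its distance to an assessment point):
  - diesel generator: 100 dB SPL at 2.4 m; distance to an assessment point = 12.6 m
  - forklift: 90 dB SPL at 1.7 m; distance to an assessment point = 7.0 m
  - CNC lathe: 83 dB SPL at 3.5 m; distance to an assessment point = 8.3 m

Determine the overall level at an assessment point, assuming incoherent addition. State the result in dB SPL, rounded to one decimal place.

86.6 dB SPL

Apply inverse-square spreading to bring every level to the receiver, then sum 10^(L/10).
diesel generator: 100 − 20·log₁₀(12.6/2.4) = 100 − 14.40 = 85.60 dB SPL.
forklift: 90 − 20·log₁₀(7.0/1.7) = 90 − 12.29 = 77.71 dB SPL.
CNC lathe: 83 − 20·log₁₀(8.3/3.5) = 83 − 7.50 = 75.50 dB SPL.
Σ 10^(L/10) = 4.573e+08 → L_total = 10·log₁₀(4.573e+08) = 86.60 dB SPL.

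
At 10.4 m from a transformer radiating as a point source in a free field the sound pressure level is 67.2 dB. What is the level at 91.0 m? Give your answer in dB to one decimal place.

Spherical spreading from a point source gives a 20·log₁₀(r₂/r₁) drop.
L₂ = 67.2 − 20·log₁₀(91.0/10.4) = 67.2 − 18.840 = 48.36 dB.

48.4 dB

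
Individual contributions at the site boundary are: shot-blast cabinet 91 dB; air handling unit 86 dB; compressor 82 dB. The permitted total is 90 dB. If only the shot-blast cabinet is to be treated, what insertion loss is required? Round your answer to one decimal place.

4.5 dB

Everything except the shot-blast cabinet sums to 10^(86/10) + 10^(82/10) = 5.566e+08 in linear terms, 87.46 dB.
To meet 90 dB overall, the treated shot-blast cabinet may contribute at most 10^(90/10) − 5.566e+08 = 4.434e+08, i.e. 86.47 dB.
Required insertion loss = 91 − 86.47 = 4.53 dB.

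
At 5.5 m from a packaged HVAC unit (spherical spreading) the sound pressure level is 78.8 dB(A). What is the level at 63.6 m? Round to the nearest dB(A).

For a point source, L₂ = L₁ − 20·log₁₀(r₂/r₁).
L₂ = 78.8 − 20·log₁₀(63.6/5.5) = 78.8 − 21.262 = 57.54 dB(A).

58 dB(A)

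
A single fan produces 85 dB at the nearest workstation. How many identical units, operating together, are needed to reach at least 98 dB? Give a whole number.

N identical sources give L₁ + 10·log₁₀ N, so require 10·log₁₀ N ≥ 98 − 85 = 13.0 dB.
N ≥ 10^(13.0/10) = 19.953, so N = 20.

20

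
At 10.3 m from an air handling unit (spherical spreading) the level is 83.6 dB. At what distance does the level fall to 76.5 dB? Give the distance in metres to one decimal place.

23.3 m

Point-source spreading drops the level by 20·log₁₀(r₂/r₁); inverting, r₂/r₁ = 10^(ΔL/20).
r₂ = 10.3·10^((83.6−76.5)/20) = 10.3·10^(7.1/20) = 23.33 m.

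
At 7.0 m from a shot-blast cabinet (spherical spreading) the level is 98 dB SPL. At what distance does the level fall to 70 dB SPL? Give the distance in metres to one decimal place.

175.8 m

Point-source spreading drops the level by 20·log₁₀(r₂/r₁); inverting, r₂/r₁ = 10^(ΔL/20).
r₂ = 7.0·10^((98−70)/20) = 7.0·10^(28.0/20) = 175.83 m.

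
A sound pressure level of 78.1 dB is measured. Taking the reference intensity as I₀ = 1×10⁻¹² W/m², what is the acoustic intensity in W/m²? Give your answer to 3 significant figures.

6.46e-05 W/m²

I/I₀ = 10^(78.1/10) = 6.457e+07, so I = 6.457e+07 × 10⁻¹² W/m².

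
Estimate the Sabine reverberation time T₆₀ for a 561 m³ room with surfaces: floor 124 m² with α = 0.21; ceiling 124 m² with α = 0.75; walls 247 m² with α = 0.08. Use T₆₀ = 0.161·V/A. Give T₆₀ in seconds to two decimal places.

0.65 s

Summing Sᵢαᵢ: 124·0.21 + 124·0.75 + 247·0.08 = 138.80 m².
T₆₀ = 0.161·V/A = 0.161·561/138.80 = 0.651 s.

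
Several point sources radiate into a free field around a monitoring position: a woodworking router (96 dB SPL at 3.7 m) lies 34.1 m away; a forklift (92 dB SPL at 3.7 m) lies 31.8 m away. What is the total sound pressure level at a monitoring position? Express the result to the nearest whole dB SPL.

78 dB SPL

Propagate each source to the receiver with L = L_ref − 20·log₁₀(r/r_ref), then add intensities.
woodworking router: 96 − 20·log₁₀(34.1/3.7) = 96 − 19.29 = 76.71 dB SPL.
forklift: 92 − 20·log₁₀(31.8/3.7) = 92 − 18.68 = 73.32 dB SPL.
Σ 10^(L/10) = 6.833e+07 → L_total = 10·log₁₀(6.833e+07) = 78.35 dB SPL.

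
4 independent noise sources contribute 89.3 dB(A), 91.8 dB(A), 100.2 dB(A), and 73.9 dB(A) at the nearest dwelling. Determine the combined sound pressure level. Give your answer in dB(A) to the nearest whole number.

For uncorrelated sources the intensities add, so convert each level to linear form, sum, and take 10·log₁₀ of the total.
Σ 10^(L/10) = 10^(89.3/10) + 10^(91.8/10) + 10^(100.2/10) + 10^(73.9/10) = 1.286e+10.
L_total = 10·log₁₀(1.286e+10) = 101.09 dB(A).

101 dB(A)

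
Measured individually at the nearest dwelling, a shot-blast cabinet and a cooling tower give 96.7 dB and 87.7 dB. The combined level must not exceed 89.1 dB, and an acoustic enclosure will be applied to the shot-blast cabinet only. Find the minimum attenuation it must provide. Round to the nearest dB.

The untreated sources together contribute 10^(87.7/10) = 5.888e+08, i.e. 87.70 dB.
To meet 89.1 dB overall, the treated shot-blast cabinet may contribute at most 10^(89.1/10) − 5.888e+08 = 2.240e+08, i.e. 83.50 dB.
So the shot-blast cabinet must be reduced from 96.7 to 83.50 dB: IL = 13.20 dB.

13 dB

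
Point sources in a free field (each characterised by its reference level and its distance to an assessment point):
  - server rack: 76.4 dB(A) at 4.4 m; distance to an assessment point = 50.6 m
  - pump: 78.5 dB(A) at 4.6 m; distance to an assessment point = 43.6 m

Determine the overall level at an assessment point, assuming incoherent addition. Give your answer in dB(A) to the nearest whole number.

60 dB(A)

Apply inverse-square spreading to bring every level to the receiver, then sum 10^(L/10).
server rack: 76.4 − 20·log₁₀(50.6/4.4) = 76.4 − 21.21 = 55.19 dB(A).
pump: 78.5 − 20·log₁₀(43.6/4.6) = 78.5 − 19.53 = 58.97 dB(A).
Σ 10^(L/10) = 1.118e+06 → L_total = 10·log₁₀(1.118e+06) = 60.48 dB(A).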